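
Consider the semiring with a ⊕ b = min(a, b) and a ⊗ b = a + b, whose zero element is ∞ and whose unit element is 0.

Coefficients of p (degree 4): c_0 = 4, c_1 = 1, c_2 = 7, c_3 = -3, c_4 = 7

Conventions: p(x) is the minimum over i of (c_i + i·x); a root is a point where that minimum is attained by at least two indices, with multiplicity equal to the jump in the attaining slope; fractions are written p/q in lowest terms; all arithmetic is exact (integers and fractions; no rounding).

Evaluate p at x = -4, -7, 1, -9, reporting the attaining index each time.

p(-4) = min(4+0·(-4)=4, 1+1·(-4)=-3, 7+2·(-4)=-1, -3+3·(-4)=-15, 7+4·(-4)=-9) = -15 (attained by i=3)
p(-7) = min(4+0·(-7)=4, 1+1·(-7)=-6, 7+2·(-7)=-7, -3+3·(-7)=-24, 7+4·(-7)=-21) = -24 (attained by i=3)
p(1) = min(4+0·1=4, 1+1·1=2, 7+2·1=9, -3+3·1=0, 7+4·1=11) = 0 (attained by i=3)
p(-9) = min(4+0·(-9)=4, 1+1·(-9)=-8, 7+2·(-9)=-11, -3+3·(-9)=-30, 7+4·(-9)=-29) = -30 (attained by i=3)
Answer: p(-4) = -15; p(-7) = -24; p(1) = 0; p(-9) = -30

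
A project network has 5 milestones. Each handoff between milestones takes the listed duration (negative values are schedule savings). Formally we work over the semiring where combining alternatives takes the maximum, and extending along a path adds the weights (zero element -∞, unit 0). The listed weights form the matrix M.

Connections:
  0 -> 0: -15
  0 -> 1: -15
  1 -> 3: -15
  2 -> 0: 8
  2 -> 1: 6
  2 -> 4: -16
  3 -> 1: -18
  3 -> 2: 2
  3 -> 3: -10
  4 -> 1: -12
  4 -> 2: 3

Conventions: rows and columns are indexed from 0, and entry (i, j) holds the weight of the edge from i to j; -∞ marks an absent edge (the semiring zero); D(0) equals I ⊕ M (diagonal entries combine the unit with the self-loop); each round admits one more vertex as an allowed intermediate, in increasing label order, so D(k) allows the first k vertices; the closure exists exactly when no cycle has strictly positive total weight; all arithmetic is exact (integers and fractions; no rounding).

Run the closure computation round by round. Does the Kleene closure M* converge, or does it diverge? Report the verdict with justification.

D(0):
  [0, -15, -∞, -∞, -∞]
  [-∞, 0, -∞, -15, -∞]
  [8, 6, 0, -∞, -16]
  [-∞, -18, 2, 0, -∞]
  [-∞, -12, 3, -∞, 0]
D(1):
  [0, -15, -∞, -∞, -∞]
  [-∞, 0, -∞, -15, -∞]
  [8, 6, 0, -∞, -16]
  [-∞, -18, 2, 0, -∞]
  [-∞, -12, 3, -∞, 0]
D(2):
  [0, -15, -∞, -30, -∞]
  [-∞, 0, -∞, -15, -∞]
  [8, 6, 0, -9, -16]
  [-∞, -18, 2, 0, -∞]
  [-∞, -12, 3, -27, 0]
D(3):
  [0, -15, -∞, -30, -∞]
  [-∞, 0, -∞, -15, -∞]
  [8, 6, 0, -9, -16]
  [10, 8, 2, 0, -14]
  [11, 9, 3, -6, 0]
D(4):
  [0, -15, -28, -30, -44]
  [-5, 0, -13, -15, -29]
  [8, 6, 0, -9, -16]
  [10, 8, 2, 0, -14]
  [11, 9, 3, -6, 0]
D(5):
  [0, -15, -28, -30, -44]
  [-5, 0, -13, -15, -29]
  [8, 6, 0, -9, -16]
  [10, 8, 2, 0, -14]
  [11, 9, 3, -6, 0]
Key observation: every diagonal entry stays at the unit through all rounds, so no improving cycle exists.
Answer: CONVERGES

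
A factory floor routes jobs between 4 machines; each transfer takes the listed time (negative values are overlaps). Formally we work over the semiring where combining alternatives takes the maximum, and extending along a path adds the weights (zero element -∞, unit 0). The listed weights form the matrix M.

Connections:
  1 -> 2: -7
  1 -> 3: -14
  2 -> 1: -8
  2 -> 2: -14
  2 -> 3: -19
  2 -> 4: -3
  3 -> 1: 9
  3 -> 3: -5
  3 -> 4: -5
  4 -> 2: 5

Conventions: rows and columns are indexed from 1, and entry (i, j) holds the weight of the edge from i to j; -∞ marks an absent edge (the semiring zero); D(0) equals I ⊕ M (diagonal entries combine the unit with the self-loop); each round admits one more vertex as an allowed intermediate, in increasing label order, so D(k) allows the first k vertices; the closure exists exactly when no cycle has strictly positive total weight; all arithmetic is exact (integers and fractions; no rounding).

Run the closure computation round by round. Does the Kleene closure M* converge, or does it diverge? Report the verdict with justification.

D(0):
  [0, -7, -14, -∞]
  [-8, 0, -19, -3]
  [9, -∞, 0, -5]
  [-∞, 5, -∞, 0]
D(1):
  [0, -7, -14, -∞]
  [-8, 0, -19, -3]
  [9, 2, 0, -5]
  [-∞, 5, -∞, 0]
Detection: at round 2, diagonal entry (4, 4) turns strictly positive.
Key observation: the cycle 4->2->4 has total weight 5 + (-3), which is strictly positive.
Answer: DIVERGES — positive cycle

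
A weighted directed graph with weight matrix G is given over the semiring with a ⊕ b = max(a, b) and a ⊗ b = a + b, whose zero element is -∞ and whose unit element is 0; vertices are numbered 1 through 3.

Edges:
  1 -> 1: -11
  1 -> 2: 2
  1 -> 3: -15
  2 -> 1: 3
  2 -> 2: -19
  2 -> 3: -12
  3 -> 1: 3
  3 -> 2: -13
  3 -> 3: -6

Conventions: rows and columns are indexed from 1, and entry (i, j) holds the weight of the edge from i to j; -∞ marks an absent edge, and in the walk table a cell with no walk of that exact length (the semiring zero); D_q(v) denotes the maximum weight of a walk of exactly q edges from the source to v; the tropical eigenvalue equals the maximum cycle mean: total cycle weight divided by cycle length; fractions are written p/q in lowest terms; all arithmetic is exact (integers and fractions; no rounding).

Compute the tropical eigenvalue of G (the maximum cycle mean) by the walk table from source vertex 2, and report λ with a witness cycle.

q=0: [-∞, 0, -∞]
q=1: [3, -19, -12]
q=2: [-8, 5, -12]
q=3: [8, -6, -7]
Optimal cycle mean attained by: cycle 1->2->1, total 2 + 3, length 2.
Answer: λ = 5/2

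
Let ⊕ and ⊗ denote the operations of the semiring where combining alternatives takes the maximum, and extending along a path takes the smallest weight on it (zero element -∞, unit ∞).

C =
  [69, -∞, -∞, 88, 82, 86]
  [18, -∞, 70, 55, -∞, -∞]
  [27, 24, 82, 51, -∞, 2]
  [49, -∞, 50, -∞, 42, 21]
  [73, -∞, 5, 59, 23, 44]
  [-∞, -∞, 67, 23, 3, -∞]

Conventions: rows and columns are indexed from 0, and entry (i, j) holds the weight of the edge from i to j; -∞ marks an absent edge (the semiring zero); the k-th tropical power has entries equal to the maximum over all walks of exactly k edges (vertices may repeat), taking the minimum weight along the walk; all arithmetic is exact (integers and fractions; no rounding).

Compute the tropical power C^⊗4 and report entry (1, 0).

C^⊗2:
  [73, -∞, 67, 69, 69, 69]
  [49, 24, 70, 51, 42, 21]
  [49, 24, 82, 51, 42, 27]
  [49, 24, 50, 50, 49, 49]
  [69, 5, 50, 73, 73, 73]
  [27, 24, 67, 51, 23, 21]
C^⊗3:
  [69, 24, 67, 73, 73, 73]
  [49, 24, 70, 51, 49, 49]
  [49, 24, 82, 51, 49, 49]
  [49, 24, 50, 50, 49, 49]
  [73, 24, 67, 69, 69, 69]
  [49, 24, 67, 51, 42, 27]
C^⊗4:
  [73, 24, 67, 69, 69, 69]
  [49, 24, 70, 51, 49, 49]
  [49, 24, 82, 51, 49, 49]
  [49, 24, 50, 50, 49, 49]
  [69, 24, 67, 73, 73, 73]
  [49, 24, 67, 51, 49, 49]
Key observation: the optimum is the walk 1->2->2->3->0, with weight 70 min 82 min 51 min 49 = 49.
Optimal value attained by: walk 1->2->2->3->0.
Answer: (C^⊗4)[1][0] = 49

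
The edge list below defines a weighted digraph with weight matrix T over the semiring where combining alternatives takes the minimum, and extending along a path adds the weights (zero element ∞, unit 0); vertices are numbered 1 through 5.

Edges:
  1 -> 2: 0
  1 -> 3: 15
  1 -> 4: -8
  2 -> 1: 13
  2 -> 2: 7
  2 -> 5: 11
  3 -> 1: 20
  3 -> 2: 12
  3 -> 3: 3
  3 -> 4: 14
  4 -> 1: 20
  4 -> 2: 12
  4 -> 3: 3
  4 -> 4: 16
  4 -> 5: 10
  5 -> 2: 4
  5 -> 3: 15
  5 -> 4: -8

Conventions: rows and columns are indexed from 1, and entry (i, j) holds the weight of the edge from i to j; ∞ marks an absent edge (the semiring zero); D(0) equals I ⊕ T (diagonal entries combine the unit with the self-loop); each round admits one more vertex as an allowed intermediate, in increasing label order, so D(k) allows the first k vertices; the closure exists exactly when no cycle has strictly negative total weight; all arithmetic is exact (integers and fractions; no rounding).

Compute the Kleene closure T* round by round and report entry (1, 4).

D(0):
  [0, 0, 15, -8, ∞]
  [13, 0, ∞, ∞, 11]
  [20, 12, 0, 14, ∞]
  [20, 12, 3, 0, 10]
  [∞, 4, 15, -8, 0]
D(1):
  [0, 0, 15, -8, ∞]
  [13, 0, 28, 5, 11]
  [20, 12, 0, 12, ∞]
  [20, 12, 3, 0, 10]
  [∞, 4, 15, -8, 0]
D(2):
  [0, 0, 15, -8, 11]
  [13, 0, 28, 5, 11]
  [20, 12, 0, 12, 23]
  [20, 12, 3, 0, 10]
  [17, 4, 15, -8, 0]
D(3):
  [0, 0, 15, -8, 11]
  [13, 0, 28, 5, 11]
  [20, 12, 0, 12, 23]
  [20, 12, 3, 0, 10]
  [17, 4, 15, -8, 0]
D(4):
  [0, 0, -5, -8, 2]
  [13, 0, 8, 5, 11]
  [20, 12, 0, 12, 22]
  [20, 12, 3, 0, 10]
  [12, 4, -5, -8, 0]
D(5):
  [0, 0, -5, -8, 2]
  [13, 0, 6, 3, 11]
  [20, 12, 0, 12, 22]
  [20, 12, 3, 0, 10]
  [12, 4, -5, -8, 0]
Answer: T*[1][4] = -8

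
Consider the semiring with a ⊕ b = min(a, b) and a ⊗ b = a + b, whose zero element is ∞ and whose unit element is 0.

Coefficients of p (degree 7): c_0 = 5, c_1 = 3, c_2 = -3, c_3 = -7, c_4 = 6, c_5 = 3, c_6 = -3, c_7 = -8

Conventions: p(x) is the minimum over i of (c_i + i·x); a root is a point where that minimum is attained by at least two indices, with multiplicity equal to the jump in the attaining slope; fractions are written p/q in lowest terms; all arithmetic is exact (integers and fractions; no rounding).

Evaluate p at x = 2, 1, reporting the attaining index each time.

p(2) = min(5+0·2=5, 3+1·2=5, -3+2·2=1, -7+3·2=-1, 6+4·2=14, 3+5·2=13, -3+6·2=9, -8+7·2=6) = -1 (attained by i=3)
p(1) = min(5+0·1=5, 3+1·1=4, -3+2·1=-1, -7+3·1=-4, 6+4·1=10, 3+5·1=8, -3+6·1=3, -8+7·1=-1) = -4 (attained by i=3)
Answer: p(2) = -1; p(1) = -4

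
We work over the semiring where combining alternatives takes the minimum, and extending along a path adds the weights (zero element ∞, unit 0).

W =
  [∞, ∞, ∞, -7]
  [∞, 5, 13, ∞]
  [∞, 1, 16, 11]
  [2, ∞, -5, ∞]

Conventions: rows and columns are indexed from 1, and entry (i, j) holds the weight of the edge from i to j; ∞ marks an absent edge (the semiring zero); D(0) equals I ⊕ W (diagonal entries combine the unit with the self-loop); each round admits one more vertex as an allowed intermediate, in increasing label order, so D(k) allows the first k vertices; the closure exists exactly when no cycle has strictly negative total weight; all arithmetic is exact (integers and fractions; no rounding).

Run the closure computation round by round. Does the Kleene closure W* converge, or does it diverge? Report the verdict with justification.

D(0):
  [0, ∞, ∞, -7]
  [∞, 0, 13, ∞]
  [∞, 1, 0, 11]
  [2, ∞, -5, 0]
Detection: at round 1, diagonal entry (4, 4) turns strictly negative.
Key observation: the cycle 4->1->4 has total weight 2 + (-7), which is strictly negative.
Answer: DIVERGES — negative cycle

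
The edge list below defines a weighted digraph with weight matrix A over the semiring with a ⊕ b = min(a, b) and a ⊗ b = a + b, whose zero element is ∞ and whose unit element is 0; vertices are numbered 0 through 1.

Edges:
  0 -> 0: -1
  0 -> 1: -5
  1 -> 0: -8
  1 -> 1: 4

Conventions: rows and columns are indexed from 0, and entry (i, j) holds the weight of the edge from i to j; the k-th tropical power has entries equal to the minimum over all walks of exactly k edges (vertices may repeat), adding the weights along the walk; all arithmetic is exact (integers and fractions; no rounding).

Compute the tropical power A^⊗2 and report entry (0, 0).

A^⊗2:
  [-13, -6]
  [-9, -13]
Key observation: the optimum is the walk 0->1->0, with weight (-5) + (-8) = -13.
Optimal value attained by: walk 0->1->0.
Answer: (A^⊗2)[0][0] = -13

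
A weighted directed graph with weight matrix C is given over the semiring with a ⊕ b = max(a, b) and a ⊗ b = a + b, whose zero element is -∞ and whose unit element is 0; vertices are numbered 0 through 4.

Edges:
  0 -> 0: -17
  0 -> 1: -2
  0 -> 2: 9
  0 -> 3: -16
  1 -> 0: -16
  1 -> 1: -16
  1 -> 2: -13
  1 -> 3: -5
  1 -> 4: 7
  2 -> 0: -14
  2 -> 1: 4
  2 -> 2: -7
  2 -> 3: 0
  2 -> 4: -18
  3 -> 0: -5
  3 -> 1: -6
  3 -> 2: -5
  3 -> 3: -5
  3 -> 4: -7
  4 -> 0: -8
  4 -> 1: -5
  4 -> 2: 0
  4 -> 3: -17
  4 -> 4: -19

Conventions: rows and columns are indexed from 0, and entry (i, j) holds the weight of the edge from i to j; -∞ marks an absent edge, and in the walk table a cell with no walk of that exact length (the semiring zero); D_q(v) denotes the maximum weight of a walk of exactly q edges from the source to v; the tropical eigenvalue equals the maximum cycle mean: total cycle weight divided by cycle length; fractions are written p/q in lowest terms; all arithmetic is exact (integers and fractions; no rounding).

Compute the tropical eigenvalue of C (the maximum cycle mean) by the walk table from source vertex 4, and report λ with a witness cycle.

q=0: [-∞, -∞, -∞, -∞, 0]
q=1: [-8, -5, 0, -17, -19]
q=2: [-14, 4, 1, 0, 2]
q=3: [-5, 5, 2, 1, 11]
q=4: [3, 6, 11, 2, 12]
q=5: [4, 15, 12, 11, 13]
Optimal cycle mean attained by: cycle 1->4->2->1, total 7 + 0 + 4, length 3.
Answer: λ = 11/3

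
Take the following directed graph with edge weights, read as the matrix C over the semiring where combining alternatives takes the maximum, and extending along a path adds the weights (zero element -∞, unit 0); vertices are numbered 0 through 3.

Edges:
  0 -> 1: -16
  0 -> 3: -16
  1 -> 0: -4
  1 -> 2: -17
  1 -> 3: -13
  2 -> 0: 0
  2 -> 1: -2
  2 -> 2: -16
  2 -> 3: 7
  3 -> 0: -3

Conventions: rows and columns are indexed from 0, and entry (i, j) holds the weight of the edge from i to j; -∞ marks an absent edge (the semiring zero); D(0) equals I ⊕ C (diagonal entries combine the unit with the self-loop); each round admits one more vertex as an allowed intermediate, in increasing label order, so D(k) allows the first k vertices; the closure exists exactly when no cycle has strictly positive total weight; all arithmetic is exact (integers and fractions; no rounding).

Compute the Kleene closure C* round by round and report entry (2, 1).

D(0):
  [0, -16, -∞, -16]
  [-4, 0, -17, -13]
  [0, -2, 0, 7]
  [-3, -∞, -∞, 0]
D(1):
  [0, -16, -∞, -16]
  [-4, 0, -17, -13]
  [0, -2, 0, 7]
  [-3, -19, -∞, 0]
D(2):
  [0, -16, -33, -16]
  [-4, 0, -17, -13]
  [0, -2, 0, 7]
  [-3, -19, -36, 0]
D(3):
  [0, -16, -33, -16]
  [-4, 0, -17, -10]
  [0, -2, 0, 7]
  [-3, -19, -36, 0]
D(4):
  [0, -16, -33, -16]
  [-4, 0, -17, -10]
  [4, -2, 0, 7]
  [-3, -19, -36, 0]
Answer: C*[2][1] = -2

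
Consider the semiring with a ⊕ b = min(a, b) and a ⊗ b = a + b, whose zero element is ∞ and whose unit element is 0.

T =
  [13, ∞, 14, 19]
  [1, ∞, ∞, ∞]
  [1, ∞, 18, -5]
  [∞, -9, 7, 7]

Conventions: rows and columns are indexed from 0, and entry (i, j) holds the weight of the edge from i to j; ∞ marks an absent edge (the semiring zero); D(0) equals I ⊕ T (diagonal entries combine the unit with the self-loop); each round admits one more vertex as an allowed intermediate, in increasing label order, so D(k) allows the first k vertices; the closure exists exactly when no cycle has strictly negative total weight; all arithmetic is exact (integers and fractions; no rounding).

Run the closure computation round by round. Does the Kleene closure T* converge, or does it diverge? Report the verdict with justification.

D(0):
  [0, ∞, 14, 19]
  [1, 0, ∞, ∞]
  [1, ∞, 0, -5]
  [∞, -9, 7, 0]
D(1):
  [0, ∞, 14, 19]
  [1, 0, 15, 20]
  [1, ∞, 0, -5]
  [∞, -9, 7, 0]
D(2):
  [0, ∞, 14, 19]
  [1, 0, 15, 20]
  [1, ∞, 0, -5]
  [-8, -9, 6, 0]
D(3):
  [0, ∞, 14, 9]
  [1, 0, 15, 10]
  [1, ∞, 0, -5]
  [-8, -9, 6, 0]
D(4):
  [0, 0, 14, 9]
  [1, 0, 15, 10]
  [-13, -14, 0, -5]
  [-8, -9, 6, 0]
Key observation: every diagonal entry stays at the unit through all rounds, so no improving cycle exists.
Answer: CONVERGES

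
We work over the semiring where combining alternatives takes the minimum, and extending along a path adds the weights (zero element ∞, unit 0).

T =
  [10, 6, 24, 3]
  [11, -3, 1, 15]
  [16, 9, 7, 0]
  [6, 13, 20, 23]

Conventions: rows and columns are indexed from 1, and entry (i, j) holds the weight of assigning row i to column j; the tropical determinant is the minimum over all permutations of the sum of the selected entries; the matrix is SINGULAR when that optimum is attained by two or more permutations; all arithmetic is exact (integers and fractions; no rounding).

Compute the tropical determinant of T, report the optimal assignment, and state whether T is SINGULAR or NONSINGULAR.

σ = (1, 2, 3, 4): 10 + (-3) + 7 + 23 = 37
σ = (1, 2, 4, 3): 10 + (-3) + 0 + 20 = 27
σ = (1, 3, 2, 4): 10 + 1 + 9 + 23 = 43
σ = (1, 3, 4, 2): 10 + 1 + 0 + 13 = 24
σ = (1, 4, 2, 3): 10 + 15 + 9 + 20 = 54
σ = (1, 4, 3, 2): 10 + 15 + 7 + 13 = 45
σ = (2, 1, 3, 4): 6 + 11 + 7 + 23 = 47
σ = (2, 1, 4, 3): 6 + 11 + 0 + 20 = 37
σ = (2, 3, 1, 4): 6 + 1 + 16 + 23 = 46
σ = (2, 3, 4, 1): 6 + 1 + 0 + 6 = 13
σ = (2, 4, 1, 3): 6 + 15 + 16 + 20 = 57
σ = (2, 4, 3, 1): 6 + 15 + 7 + 6 = 34
σ = (3, 1, 2, 4): 24 + 11 + 9 + 23 = 67
σ = (3, 1, 4, 2): 24 + 11 + 0 + 13 = 48
σ = (3, 2, 1, 4): 24 + (-3) + 16 + 23 = 60
σ = (3, 2, 4, 1): 24 + (-3) + 0 + 6 = 27
σ = (3, 4, 1, 2): 24 + 15 + 16 + 13 = 68
σ = (3, 4, 2, 1): 24 + 15 + 9 + 6 = 54
σ = (4, 1, 2, 3): 3 + 11 + 9 + 20 = 43
σ = (4, 1, 3, 2): 3 + 11 + 7 + 13 = 34
σ = (4, 2, 1, 3): 3 + (-3) + 16 + 20 = 36
σ = (4, 2, 3, 1): 3 + (-3) + 7 + 6 = 13
σ = (4, 3, 1, 2): 3 + 1 + 16 + 13 = 33
σ = (4, 3, 2, 1): 3 + 1 + 9 + 6 = 19
Optimal value attained by: σ = (2, 3, 4, 1).
Answer: det⊕(T) = 13; verdict: SINGULAR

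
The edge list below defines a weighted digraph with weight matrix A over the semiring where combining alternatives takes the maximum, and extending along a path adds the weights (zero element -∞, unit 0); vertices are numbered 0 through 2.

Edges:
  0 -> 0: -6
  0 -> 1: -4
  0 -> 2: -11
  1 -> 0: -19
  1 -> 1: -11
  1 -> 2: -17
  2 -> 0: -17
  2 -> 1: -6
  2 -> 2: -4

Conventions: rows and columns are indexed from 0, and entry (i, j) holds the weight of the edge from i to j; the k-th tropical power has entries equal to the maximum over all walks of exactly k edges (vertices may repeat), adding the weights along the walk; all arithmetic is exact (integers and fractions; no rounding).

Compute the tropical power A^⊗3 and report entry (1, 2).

A^⊗2:
  [-12, -10, -15]
  [-25, -22, -21]
  [-21, -10, -8]
A^⊗3:
  [-18, -16, -19]
  [-31, -27, -25]
  [-25, -14, -12]
Key observation: the optimum is the walk 1->2->2->2, with weight (-17) + (-4) + (-4) = -25.
Optimal value attained by: walk 1->2->2->2.
Answer: (A^⊗3)[1][2] = -25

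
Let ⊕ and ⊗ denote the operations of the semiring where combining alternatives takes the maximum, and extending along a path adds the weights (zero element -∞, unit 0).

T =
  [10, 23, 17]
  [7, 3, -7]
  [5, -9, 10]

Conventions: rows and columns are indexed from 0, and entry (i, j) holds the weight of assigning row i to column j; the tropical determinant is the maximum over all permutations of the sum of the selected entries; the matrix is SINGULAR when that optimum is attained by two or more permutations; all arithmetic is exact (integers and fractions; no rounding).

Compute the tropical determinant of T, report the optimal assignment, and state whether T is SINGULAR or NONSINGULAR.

σ = (0, 1, 2): 10 + 3 + 10 = 23
σ = (0, 2, 1): 10 + (-7) + (-9) = -6
σ = (1, 0, 2): 23 + 7 + 10 = 40
σ = (1, 2, 0): 23 + (-7) + 5 = 21
σ = (2, 0, 1): 17 + 7 + (-9) = 15
σ = (2, 1, 0): 17 + 3 + 5 = 25
Optimal value attained by: σ = (1, 0, 2).
Answer: det⊕(T) = 40; verdict: NONSINGULAR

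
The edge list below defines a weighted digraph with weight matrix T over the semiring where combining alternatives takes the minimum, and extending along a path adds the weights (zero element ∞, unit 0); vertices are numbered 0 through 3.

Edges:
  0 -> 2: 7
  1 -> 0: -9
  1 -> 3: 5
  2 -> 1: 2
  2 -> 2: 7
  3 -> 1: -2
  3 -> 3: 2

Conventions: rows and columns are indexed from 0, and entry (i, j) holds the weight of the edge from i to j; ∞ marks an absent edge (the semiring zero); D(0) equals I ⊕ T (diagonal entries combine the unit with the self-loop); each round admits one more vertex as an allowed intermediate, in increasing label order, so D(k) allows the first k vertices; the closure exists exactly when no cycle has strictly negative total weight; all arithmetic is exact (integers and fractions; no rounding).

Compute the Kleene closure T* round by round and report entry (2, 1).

D(0):
  [0, ∞, 7, ∞]
  [-9, 0, ∞, 5]
  [∞, 2, 0, ∞]
  [∞, -2, ∞, 0]
D(1):
  [0, ∞, 7, ∞]
  [-9, 0, -2, 5]
  [∞, 2, 0, ∞]
  [∞, -2, ∞, 0]
D(2):
  [0, ∞, 7, ∞]
  [-9, 0, -2, 5]
  [-7, 2, 0, 7]
  [-11, -2, -4, 0]
D(3):
  [0, 9, 7, 14]
  [-9, 0, -2, 5]
  [-7, 2, 0, 7]
  [-11, -2, -4, 0]
D(4):
  [0, 9, 7, 14]
  [-9, 0, -2, 5]
  [-7, 2, 0, 7]
  [-11, -2, -4, 0]
Answer: T*[2][1] = 2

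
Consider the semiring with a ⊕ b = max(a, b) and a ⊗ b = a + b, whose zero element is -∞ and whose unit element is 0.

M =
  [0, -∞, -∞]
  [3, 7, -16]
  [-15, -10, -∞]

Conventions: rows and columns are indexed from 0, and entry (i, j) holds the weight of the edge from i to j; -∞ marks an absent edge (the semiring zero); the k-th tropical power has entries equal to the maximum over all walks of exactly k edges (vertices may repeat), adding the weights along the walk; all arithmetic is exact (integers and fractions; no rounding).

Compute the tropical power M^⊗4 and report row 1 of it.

M^⊗2:
  [0, -∞, -∞]
  [10, 14, -9]
  [-7, -3, -26]
M^⊗3:
  [0, -∞, -∞]
  [17, 21, -2]
  [0, 4, -19]
M^⊗4:
  [0, -∞, -∞]
  [24, 28, 5]
  [7, 11, -12]
Answer: row 1 of M^⊗4 = [24, 28, 5]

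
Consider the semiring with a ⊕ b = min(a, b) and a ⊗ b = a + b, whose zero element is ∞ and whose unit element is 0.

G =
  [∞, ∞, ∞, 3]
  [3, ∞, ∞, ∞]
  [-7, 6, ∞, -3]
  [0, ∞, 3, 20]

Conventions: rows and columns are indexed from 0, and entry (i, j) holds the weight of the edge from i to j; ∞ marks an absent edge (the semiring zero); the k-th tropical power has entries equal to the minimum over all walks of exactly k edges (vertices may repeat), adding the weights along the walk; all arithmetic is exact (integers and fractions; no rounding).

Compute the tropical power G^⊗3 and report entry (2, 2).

G^⊗2:
  [3, ∞, 6, 23]
  [∞, ∞, ∞, 6]
  [-3, ∞, 0, -4]
  [-4, 9, 23, 0]
G^⊗3:
  [-1, 12, 26, 3]
  [6, ∞, 9, 26]
  [-7, 6, -1, -3]
  [0, 29, 3, -1]
Key observation: the optimum is the walk 2->0->3->2, with weight (-7) + 3 + 3 = -1.
Optimal value attained by: walk 2->0->3->2.
Answer: (G^⊗3)[2][2] = -1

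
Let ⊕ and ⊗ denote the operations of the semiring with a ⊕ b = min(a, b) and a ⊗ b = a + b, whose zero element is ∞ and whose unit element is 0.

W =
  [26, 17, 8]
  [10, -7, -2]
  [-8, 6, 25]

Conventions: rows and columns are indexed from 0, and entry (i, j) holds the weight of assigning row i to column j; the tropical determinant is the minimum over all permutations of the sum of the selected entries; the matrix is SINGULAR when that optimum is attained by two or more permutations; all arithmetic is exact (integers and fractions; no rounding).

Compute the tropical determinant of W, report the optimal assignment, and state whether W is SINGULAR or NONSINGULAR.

σ = (0, 1, 2): 26 + (-7) + 25 = 44
σ = (0, 2, 1): 26 + (-2) + 6 = 30
σ = (1, 0, 2): 17 + 10 + 25 = 52
σ = (1, 2, 0): 17 + (-2) + (-8) = 7
σ = (2, 0, 1): 8 + 10 + 6 = 24
σ = (2, 1, 0): 8 + (-7) + (-8) = -7
Optimal value attained by: σ = (2, 1, 0).
Answer: det⊕(W) = -7; verdict: NONSINGULAR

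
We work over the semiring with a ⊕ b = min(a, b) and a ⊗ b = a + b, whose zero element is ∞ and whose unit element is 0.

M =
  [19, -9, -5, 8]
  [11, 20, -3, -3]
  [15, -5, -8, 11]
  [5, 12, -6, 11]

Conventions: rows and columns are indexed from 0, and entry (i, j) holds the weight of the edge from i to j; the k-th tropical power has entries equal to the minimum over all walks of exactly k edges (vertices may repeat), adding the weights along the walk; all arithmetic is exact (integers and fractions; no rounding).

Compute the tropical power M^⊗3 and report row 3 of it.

M^⊗2:
  [2, -10, -13, -12]
  [2, -8, -11, 8]
  [6, -13, -16, -8]
  [9, -11, -14, 5]
M^⊗3:
  [-7, -18, -21, -13]
  [3, -16, -19, -11]
  [-3, -21, -24, -16]
  [0, -19, -22, -14]
Answer: row 3 of M^⊗3 = [0, -19, -22, -14]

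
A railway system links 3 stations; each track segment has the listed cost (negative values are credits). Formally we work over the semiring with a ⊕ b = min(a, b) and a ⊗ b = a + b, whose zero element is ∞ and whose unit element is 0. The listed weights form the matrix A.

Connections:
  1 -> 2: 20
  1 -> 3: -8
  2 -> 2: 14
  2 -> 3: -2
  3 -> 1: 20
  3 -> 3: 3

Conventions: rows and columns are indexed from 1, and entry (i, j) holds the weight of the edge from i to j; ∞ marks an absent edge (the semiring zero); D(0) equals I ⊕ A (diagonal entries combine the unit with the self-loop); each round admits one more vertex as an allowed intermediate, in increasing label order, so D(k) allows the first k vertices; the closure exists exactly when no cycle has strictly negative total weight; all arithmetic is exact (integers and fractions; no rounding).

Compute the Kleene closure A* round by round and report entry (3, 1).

D(0):
  [0, 20, -8]
  [∞, 0, -2]
  [20, ∞, 0]
D(1):
  [0, 20, -8]
  [∞, 0, -2]
  [20, 40, 0]
D(2):
  [0, 20, -8]
  [∞, 0, -2]
  [20, 40, 0]
D(3):
  [0, 20, -8]
  [18, 0, -2]
  [20, 40, 0]
Answer: A*[3][1] = 20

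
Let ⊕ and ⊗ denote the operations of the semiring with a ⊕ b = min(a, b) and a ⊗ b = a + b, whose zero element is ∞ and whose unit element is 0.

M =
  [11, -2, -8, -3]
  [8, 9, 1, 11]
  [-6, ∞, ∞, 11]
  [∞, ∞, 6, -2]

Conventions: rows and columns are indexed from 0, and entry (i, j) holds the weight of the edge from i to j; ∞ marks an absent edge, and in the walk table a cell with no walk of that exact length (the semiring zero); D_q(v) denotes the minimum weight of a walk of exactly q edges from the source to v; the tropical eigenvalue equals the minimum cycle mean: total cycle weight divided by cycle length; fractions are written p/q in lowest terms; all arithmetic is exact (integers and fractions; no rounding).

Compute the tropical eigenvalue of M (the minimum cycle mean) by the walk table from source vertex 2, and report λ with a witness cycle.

q=0: [∞, ∞, 0, ∞]
q=1: [-6, ∞, ∞, 11]
q=2: [5, -8, -14, -9]
q=3: [-20, 1, -7, -11]
q=4: [-13, -22, -28, -23]
Optimal cycle mean attained by: cycle 0->2->0, total (-8) + (-6), length 2.
Answer: λ = -7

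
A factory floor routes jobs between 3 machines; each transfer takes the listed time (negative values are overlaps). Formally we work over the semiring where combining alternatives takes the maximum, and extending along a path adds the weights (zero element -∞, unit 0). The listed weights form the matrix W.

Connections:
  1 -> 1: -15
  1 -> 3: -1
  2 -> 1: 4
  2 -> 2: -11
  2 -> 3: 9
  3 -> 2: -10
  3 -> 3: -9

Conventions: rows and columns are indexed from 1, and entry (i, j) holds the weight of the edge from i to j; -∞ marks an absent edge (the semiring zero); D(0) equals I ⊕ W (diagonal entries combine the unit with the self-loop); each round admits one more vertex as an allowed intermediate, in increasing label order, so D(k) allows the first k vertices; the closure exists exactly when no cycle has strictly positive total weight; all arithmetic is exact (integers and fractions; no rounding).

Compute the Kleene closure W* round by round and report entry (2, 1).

D(0):
  [0, -∞, -1]
  [4, 0, 9]
  [-∞, -10, 0]
D(1):
  [0, -∞, -1]
  [4, 0, 9]
  [-∞, -10, 0]
D(2):
  [0, -∞, -1]
  [4, 0, 9]
  [-6, -10, 0]
D(3):
  [0, -11, -1]
  [4, 0, 9]
  [-6, -10, 0]
Answer: W*[2][1] = 4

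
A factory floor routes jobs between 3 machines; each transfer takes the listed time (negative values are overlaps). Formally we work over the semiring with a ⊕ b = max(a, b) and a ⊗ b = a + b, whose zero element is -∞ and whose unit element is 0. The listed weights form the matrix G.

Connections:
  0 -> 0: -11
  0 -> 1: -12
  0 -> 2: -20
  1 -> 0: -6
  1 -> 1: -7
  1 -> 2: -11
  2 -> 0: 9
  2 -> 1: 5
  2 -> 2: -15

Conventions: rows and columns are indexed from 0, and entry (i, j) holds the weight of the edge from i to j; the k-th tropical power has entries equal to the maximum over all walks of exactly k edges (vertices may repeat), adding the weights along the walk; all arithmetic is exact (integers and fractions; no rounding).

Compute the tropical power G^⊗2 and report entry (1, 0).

G^⊗2:
  [-11, -15, -23]
  [-2, -6, -18]
  [-1, -2, -6]
Key observation: the optimum is the walk 1->2->0, with weight (-11) + 9 = -2.
Optimal value attained by: walk 1->2->0.
Answer: (G^⊗2)[1][0] = -2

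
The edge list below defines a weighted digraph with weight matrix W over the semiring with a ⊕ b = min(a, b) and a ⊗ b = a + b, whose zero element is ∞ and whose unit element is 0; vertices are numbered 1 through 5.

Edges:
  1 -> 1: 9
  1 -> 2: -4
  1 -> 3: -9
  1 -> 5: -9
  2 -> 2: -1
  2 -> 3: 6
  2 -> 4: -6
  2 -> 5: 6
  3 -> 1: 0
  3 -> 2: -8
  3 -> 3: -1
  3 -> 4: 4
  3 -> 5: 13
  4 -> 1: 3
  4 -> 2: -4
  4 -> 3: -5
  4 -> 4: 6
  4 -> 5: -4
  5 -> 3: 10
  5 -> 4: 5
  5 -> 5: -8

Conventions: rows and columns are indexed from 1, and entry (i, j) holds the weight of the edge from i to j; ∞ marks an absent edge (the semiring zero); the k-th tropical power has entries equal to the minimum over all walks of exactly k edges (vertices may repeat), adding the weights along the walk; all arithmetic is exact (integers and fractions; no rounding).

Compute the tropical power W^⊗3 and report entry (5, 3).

W^⊗2:
  [-9, -17, -10, -10, -17]
  [-3, -10, -11, -7, -10]
  [-1, -9, -9, -14, -9]
  [-5, -13, -6, -10, -12]
  [8, 1, 0, -3, -16]
W^⊗3:
  [-10, -18, -18, -23, -25]
  [-11, -19, -12, -16, -18]
  [-11, -18, -19, -15, -18]
  [-7, -14, -15, -19, -20]
  [0, -8, -8, -11, -24]
Key observation: the optimum is the walk 5->5->4->3, with weight (-8) + 5 + (-5) = -8.
Optimal value attained by: walk 5->5->4->3.
Answer: (W^⊗3)[5][3] = -8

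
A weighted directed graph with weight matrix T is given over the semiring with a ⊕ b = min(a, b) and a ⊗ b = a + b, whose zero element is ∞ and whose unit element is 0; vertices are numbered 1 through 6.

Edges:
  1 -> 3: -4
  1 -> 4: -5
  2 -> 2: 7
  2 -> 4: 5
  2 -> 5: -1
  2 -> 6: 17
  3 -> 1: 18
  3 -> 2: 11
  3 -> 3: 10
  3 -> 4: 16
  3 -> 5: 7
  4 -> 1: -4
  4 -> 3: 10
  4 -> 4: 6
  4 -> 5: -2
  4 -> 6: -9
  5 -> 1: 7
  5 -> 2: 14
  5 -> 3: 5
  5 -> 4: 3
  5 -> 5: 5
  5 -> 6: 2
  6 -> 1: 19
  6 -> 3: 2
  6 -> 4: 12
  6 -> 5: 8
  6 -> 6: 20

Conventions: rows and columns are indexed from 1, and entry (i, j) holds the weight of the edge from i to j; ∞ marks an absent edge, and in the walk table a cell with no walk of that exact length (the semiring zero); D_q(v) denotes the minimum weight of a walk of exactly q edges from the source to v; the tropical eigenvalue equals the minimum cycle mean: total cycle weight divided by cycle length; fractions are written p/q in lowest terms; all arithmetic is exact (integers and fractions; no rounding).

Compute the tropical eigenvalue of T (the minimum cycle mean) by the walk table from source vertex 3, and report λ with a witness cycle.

q=0: [∞, ∞, 0, ∞, ∞, ∞]
q=1: [18, 11, 10, 16, 7, ∞]
q=2: [12, 18, 12, 10, 10, 7]
q=3: [6, 23, 8, 7, 8, 1]
q=4: [3, 19, 2, 1, 5, -2]
q=5: [-3, 13, -1, -2, -1, -8]
q=6: [-6, 10, -7, -8, -4, -11]
Optimal cycle mean attained by: cycle 1->4->1, total (-5) + (-4), length 2.
Answer: λ = -9/2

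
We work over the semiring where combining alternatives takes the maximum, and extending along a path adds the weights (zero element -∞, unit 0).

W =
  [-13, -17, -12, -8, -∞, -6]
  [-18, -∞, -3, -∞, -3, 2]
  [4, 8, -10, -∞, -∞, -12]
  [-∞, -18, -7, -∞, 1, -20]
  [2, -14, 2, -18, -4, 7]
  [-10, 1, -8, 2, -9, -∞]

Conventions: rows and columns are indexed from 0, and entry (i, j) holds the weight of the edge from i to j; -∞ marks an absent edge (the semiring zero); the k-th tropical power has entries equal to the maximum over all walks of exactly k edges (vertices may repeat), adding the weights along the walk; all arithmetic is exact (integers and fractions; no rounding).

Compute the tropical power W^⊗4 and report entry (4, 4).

W^⊗2:
  [-8, -4, -14, -4, -7, -15]
  [1, 5, -1, 4, -7, 4]
  [-6, -2, 5, -4, 5, 10]
  [3, 1, 3, -17, -3, 8]
  [6, 10, -1, 9, -2, 3]
  [-4, 0, -2, -18, 3, 3]
W^⊗3:
  [-5, -6, -5, -13, -3, 0]
  [3, 7, 2, 6, 5, 7]
  [9, 13, 7, 12, 1, 12]
  [7, 11, 0, 10, -1, 4]
  [3, 7, 7, 5, 10, 12]
  [5, 6, 5, 5, -1, 10]
W^⊗4:
  [-1, 3, -1, 2, -7, 4]
  [7, 10, 7, 9, 7, 12]
  [11, 15, 10, 14, 13, 15]
  [4, 8, 8, 6, 11, 13]
  [12, 15, 12, 14, 6, 17]
  [9, 13, 3, 12, 6, 8]
Key observation: the optimum is the walk 4->4->5->3->4, with weight (-4) + 7 + 2 + 1 = 6.
Optimal value attained by: walk 4->4->5->3->4.
Answer: (W^⊗4)[4][4] = 6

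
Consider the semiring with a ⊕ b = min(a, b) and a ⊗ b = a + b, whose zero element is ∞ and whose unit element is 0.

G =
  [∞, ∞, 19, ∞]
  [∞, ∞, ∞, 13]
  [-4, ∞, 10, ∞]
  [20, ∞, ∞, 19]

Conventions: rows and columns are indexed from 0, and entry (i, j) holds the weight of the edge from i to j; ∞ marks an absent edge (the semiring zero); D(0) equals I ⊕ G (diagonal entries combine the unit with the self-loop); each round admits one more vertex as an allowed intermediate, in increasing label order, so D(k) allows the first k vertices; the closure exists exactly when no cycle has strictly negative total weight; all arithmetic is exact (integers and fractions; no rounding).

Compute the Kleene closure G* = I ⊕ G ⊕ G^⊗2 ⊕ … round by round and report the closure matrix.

D(0):
  [0, ∞, 19, ∞]
  [∞, 0, ∞, 13]
  [-4, ∞, 0, ∞]
  [20, ∞, ∞, 0]
D(1):
  [0, ∞, 19, ∞]
  [∞, 0, ∞, 13]
  [-4, ∞, 0, ∞]
  [20, ∞, 39, 0]
D(2):
  [0, ∞, 19, ∞]
  [∞, 0, ∞, 13]
  [-4, ∞, 0, ∞]
  [20, ∞, 39, 0]
D(3):
  [0, ∞, 19, ∞]
  [∞, 0, ∞, 13]
  [-4, ∞, 0, ∞]
  [20, ∞, 39, 0]
D(4):
  [0, ∞, 19, ∞]
  [33, 0, 52, 13]
  [-4, ∞, 0, ∞]
  [20, ∞, 39, 0]
Answer: G* = [[0, ∞, 19, ∞], [33, 0, 52, 13], [-4, ∞, 0, ∞], [20, ∞, 39, 0]]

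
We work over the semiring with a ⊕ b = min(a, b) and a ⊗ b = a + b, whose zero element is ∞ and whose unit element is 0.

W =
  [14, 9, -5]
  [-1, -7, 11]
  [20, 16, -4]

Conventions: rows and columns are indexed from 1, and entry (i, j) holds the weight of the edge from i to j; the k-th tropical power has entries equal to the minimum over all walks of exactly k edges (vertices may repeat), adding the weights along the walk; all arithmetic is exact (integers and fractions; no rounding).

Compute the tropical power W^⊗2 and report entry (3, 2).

W^⊗2:
  [8, 2, -9]
  [-8, -14, -6]
  [15, 9, -8]
Key observation: the optimum is the walk 3->2->2, with weight 16 + (-7) = 9.
Optimal value attained by: walk 3->2->2.
Answer: (W^⊗2)[3][2] = 9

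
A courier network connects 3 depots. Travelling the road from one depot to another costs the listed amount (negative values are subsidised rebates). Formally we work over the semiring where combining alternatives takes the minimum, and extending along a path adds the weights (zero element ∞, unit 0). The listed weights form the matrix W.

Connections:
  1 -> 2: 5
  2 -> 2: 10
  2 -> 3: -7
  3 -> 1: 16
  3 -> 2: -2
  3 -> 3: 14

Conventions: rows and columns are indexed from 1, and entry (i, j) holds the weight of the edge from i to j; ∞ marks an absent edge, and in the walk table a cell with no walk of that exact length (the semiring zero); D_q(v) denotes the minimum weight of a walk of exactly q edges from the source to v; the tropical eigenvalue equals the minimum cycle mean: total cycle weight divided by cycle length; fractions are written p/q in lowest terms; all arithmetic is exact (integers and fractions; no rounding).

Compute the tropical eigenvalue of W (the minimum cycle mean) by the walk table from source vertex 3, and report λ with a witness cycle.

q=0: [∞, ∞, 0]
q=1: [16, -2, 14]
q=2: [30, 8, -9]
q=3: [7, -11, 1]
Optimal cycle mean attained by: cycle 2->3->2, total (-7) + (-2), length 2.
Answer: λ = -9/2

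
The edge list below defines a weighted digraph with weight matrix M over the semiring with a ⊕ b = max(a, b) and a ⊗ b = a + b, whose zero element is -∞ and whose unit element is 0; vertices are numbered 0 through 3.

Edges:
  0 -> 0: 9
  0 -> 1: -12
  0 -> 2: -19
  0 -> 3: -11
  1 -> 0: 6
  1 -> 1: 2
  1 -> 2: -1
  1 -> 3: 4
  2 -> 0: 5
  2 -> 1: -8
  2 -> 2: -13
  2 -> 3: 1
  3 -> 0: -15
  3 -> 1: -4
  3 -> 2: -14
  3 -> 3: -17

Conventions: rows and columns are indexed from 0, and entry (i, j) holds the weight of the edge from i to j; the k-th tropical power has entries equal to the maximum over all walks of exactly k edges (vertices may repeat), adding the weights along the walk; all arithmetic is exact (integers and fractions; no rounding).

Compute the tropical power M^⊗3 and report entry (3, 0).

M^⊗2:
  [18, -3, -10, -2]
  [15, 4, 1, 6]
  [14, -3, -9, -4]
  [2, -2, -5, 0]
M^⊗3:
  [27, 6, -1, 7]
  [24, 6, 3, 8]
  [23, 2, -4, 3]
  [11, 0, -3, 2]
Key observation: the optimum is the walk 3->1->0->0, with weight (-4) + 6 + 9 = 11.
Optimal value attained by: walk 3->1->0->0.
Answer: (M^⊗3)[3][0] = 11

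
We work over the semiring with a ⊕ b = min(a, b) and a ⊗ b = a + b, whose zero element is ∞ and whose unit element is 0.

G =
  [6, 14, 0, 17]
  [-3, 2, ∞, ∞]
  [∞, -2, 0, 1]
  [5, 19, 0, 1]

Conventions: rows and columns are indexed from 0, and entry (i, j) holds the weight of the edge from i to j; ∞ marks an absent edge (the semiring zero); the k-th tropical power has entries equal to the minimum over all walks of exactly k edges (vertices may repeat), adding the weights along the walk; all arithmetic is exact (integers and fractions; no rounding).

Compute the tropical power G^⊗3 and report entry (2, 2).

G^⊗2:
  [11, -2, 0, 1]
  [-1, 4, -3, 14]
  [-5, -2, 0, 1]
  [6, -2, 0, 1]
G^⊗3:
  [-5, -2, 0, 1]
  [1, -5, -3, -2]
  [-5, -2, -5, 1]
  [-5, -2, 0, 1]
Key observation: the optimum is the walk 2->1->0->2, with weight (-2) + (-3) + 0 = -5.
Optimal value attained by: walk 2->1->0->2.
Answer: (G^⊗3)[2][2] = -5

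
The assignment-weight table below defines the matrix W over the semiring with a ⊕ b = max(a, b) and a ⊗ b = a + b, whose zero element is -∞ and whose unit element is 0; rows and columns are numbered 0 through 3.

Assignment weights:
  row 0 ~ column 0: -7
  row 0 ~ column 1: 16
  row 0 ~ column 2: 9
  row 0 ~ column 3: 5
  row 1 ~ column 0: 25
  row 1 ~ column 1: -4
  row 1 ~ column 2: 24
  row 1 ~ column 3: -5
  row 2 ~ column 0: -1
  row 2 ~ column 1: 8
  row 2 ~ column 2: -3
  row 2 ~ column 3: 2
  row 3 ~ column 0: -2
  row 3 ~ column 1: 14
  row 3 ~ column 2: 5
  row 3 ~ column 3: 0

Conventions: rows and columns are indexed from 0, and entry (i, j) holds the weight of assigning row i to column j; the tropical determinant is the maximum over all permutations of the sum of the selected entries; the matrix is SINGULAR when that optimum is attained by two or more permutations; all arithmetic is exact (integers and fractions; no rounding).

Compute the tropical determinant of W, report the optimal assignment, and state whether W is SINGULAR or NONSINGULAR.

σ = (0, 1, 2, 3): (-7) + (-4) + (-3) + 0 = -14
σ = (0, 1, 3, 2): (-7) + (-4) + 2 + 5 = -4
σ = (0, 2, 1, 3): (-7) + 24 + 8 + 0 = 25
σ = (0, 2, 3, 1): (-7) + 24 + 2 + 14 = 33
σ = (0, 3, 1, 2): (-7) + (-5) + 8 + 5 = 1
σ = (0, 3, 2, 1): (-7) + (-5) + (-3) + 14 = -1
σ = (1, 0, 2, 3): 16 + 25 + (-3) + 0 = 38
σ = (1, 0, 3, 2): 16 + 25 + 2 + 5 = 48
σ = (1, 2, 0, 3): 16 + 24 + (-1) + 0 = 39
σ = (1, 2, 3, 0): 16 + 24 + 2 + (-2) = 40
σ = (1, 3, 0, 2): 16 + (-5) + (-1) + 5 = 15
σ = (1, 3, 2, 0): 16 + (-5) + (-3) + (-2) = 6
σ = (2, 0, 1, 3): 9 + 25 + 8 + 0 = 42
σ = (2, 0, 3, 1): 9 + 25 + 2 + 14 = 50
σ = (2, 1, 0, 3): 9 + (-4) + (-1) + 0 = 4
σ = (2, 1, 3, 0): 9 + (-4) + 2 + (-2) = 5
σ = (2, 3, 0, 1): 9 + (-5) + (-1) + 14 = 17
σ = (2, 3, 1, 0): 9 + (-5) + 8 + (-2) = 10
σ = (3, 0, 1, 2): 5 + 25 + 8 + 5 = 43
σ = (3, 0, 2, 1): 5 + 25 + (-3) + 14 = 41
σ = (3, 1, 0, 2): 5 + (-4) + (-1) + 5 = 5
σ = (3, 1, 2, 0): 5 + (-4) + (-3) + (-2) = -4
σ = (3, 2, 0, 1): 5 + 24 + (-1) + 14 = 42
σ = (3, 2, 1, 0): 5 + 24 + 8 + (-2) = 35
Optimal value attained by: σ = (2, 0, 3, 1).
Answer: det⊕(W) = 50; verdict: NONSINGULAR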